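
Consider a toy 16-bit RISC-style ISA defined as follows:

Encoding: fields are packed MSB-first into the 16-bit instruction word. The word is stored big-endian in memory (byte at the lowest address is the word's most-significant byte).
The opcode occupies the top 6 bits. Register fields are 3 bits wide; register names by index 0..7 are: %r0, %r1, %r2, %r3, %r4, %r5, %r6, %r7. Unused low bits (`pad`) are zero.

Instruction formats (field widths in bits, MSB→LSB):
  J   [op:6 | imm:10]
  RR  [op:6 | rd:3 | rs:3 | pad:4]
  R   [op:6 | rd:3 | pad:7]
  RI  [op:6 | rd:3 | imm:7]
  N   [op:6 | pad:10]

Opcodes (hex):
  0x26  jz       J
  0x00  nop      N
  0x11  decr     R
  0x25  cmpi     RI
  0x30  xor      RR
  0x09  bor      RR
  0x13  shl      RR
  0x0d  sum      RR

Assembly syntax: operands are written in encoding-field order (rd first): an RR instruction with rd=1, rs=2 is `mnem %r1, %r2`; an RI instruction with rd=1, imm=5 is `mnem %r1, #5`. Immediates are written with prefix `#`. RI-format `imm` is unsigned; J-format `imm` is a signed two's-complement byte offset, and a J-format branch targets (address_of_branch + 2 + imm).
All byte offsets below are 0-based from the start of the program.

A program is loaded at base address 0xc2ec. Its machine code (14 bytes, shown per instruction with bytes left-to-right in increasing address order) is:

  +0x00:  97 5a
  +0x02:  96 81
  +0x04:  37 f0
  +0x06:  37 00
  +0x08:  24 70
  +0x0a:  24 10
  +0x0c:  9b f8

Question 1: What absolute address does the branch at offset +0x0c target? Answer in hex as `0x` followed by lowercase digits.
@+0c  big-endian(9b f8) = 0x9bf8
  op=0x9bf8>>10=0x26 ⇒ jz (J)
  [9:0] imm=1016 (s10→-8) = #-8
  target = base 0xc2ec + off 0x0c + 2 + imm -8 = 0xc2f2

0xc2f2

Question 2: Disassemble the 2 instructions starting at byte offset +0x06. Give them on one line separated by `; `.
@+06  big-endian(37 00) = 0x3700
  top 6b → 0xd → sum [RR]
  [9:7] rd=6 = %r6
  [6:4] rs=0 = %r0
@+08  big-endian(24 70) = 0x2470
  top 6b → 0x9 → bor [RR]
  [9:7] rd=0 = %r0
  [6:4] rs=7 = %r7

sum %r6, %r0; bor %r0, %r7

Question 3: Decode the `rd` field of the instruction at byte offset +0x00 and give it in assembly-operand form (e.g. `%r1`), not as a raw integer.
@+00  big-endian(97 5a) = 0x975a
  op=0x975a>>10=0x25 ⇒ cmpi (RI)
  rd@[9:7]=0x6 ⇒ %r6
  imm@[6:0]=0x5a ⇒ #90

%r6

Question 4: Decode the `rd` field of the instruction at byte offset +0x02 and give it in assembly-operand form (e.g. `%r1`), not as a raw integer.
%r5

off 0x02: read 96 81 as big → 0x9681
  op=0x9681>>10=0x25 ⇒ cmpi (RI)
  rd: (w>>7)&0x7=0x5 → %r5
  imm: (w>>0)&0x7f=0x1 → #1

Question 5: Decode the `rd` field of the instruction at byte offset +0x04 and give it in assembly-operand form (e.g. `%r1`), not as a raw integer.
@+04  big-endian(37 f0) = 0x37f0
  op=0x37f0>>10=0xd ⇒ sum (RR)
  [9:7] rd=7 = %r7
  [6:4] rs=7 = %r7

%r7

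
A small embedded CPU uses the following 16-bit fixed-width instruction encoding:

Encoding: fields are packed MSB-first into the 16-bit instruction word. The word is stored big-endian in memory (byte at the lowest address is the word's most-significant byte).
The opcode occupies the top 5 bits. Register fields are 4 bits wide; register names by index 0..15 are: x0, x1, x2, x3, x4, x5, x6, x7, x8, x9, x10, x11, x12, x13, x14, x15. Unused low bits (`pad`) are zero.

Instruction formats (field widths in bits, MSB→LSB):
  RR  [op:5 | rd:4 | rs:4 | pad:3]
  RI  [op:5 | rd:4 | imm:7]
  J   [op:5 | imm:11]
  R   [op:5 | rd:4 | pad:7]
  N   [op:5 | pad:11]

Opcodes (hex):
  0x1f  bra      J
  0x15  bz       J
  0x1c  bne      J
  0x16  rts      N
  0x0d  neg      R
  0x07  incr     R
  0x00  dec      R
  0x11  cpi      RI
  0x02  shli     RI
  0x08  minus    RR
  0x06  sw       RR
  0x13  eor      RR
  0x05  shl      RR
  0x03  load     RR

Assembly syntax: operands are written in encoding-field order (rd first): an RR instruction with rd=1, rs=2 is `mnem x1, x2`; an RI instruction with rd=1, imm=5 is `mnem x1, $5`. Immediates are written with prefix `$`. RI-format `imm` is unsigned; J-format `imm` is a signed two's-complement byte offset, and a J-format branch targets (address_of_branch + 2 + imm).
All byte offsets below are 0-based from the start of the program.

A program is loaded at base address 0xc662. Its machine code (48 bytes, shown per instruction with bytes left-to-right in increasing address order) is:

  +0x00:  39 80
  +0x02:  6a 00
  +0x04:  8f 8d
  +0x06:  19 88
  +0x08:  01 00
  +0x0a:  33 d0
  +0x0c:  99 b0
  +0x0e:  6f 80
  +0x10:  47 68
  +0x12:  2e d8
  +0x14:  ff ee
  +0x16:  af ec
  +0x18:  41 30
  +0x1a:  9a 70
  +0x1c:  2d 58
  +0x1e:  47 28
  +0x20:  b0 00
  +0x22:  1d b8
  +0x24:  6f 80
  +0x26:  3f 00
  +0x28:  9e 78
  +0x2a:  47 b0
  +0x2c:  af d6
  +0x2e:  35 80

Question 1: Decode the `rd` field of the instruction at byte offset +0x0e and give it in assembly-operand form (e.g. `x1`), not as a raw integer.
x15

off 0x0e: read 6f 80 as big → 0x6f80
  top 5b → 0xd → neg [R]
  rd@[10:7]=0xf ⇒ x15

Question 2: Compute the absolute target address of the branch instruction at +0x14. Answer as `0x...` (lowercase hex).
[14] ff ee → 0xffee
  top 5b → 0x1f → bra [J]
  [10:0] imm=2030 (s11→-18) = $-18
  target = base 0xc662 + off 0x14 + 2 + imm -18 = 0xc666

0xc666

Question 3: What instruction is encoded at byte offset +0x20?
@+20  big-endian(b0 00) = 0xb000
  top 5b → 0x16 → rts [N]

rts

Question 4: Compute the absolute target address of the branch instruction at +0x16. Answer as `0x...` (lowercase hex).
+0x16: af ec ⇒ word 0xafec (big)
  opcode bits[15:11]=0x15: bz/J
  imm@[10:0]=0x7ec (s11→-20) ⇒ $-20
  target = base 0xc662 + off 0x16 + 2 + imm -20 = 0xc666

0xc666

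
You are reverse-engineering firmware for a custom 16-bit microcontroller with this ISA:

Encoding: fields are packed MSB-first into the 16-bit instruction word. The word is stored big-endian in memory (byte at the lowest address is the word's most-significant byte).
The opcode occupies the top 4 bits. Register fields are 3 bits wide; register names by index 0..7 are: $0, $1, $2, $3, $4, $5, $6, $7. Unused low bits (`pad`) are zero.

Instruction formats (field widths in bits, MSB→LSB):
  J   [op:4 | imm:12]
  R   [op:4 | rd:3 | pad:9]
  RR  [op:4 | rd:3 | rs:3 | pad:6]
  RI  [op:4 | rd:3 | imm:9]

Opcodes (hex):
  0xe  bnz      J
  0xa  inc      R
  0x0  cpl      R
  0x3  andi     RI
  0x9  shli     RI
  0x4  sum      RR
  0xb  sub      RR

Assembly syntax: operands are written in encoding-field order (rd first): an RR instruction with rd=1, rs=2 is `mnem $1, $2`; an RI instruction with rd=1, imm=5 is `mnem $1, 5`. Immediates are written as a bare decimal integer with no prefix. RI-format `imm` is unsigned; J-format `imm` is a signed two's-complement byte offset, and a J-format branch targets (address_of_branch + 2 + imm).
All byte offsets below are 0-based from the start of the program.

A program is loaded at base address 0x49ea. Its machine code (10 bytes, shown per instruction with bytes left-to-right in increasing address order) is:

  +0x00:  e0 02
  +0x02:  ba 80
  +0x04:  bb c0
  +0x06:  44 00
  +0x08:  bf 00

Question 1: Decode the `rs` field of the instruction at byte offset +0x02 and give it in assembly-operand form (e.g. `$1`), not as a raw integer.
$2

[02] ba 80 → 0xba80
  op=0xba80>>12=0xb ⇒ sub (RR)
  [11:9] rd=5 = $5
  [8:6] rs=2 = $2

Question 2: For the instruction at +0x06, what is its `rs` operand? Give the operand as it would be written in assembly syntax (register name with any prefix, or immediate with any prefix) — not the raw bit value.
+0x06: 44 00 ⇒ word 0x4400 (big)
  opcode bits[15:12]=0x4: sum/RR
  rd@[11:9]=0x2 ⇒ $2
  rs@[8:6]=0x0 ⇒ $0

$0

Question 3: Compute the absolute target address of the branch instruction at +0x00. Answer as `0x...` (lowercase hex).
0x49ee

[00] e0 02 → 0xe002
  top 4b → 0xe → bnz [J]
  [11:0] imm=2 = 2
  target = base 0x49ea + off 0x00 + 2 + imm 2 = 0x49ee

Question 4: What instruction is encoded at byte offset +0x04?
sub $5, $7

+0x04: bb c0 ⇒ word 0xbbc0 (big)
  op=0xbbc0>>12=0xb ⇒ sub (RR)
  rd: (w>>9)&0x7=0x5 → $5
  rs: (w>>6)&0x7=0x7 → $7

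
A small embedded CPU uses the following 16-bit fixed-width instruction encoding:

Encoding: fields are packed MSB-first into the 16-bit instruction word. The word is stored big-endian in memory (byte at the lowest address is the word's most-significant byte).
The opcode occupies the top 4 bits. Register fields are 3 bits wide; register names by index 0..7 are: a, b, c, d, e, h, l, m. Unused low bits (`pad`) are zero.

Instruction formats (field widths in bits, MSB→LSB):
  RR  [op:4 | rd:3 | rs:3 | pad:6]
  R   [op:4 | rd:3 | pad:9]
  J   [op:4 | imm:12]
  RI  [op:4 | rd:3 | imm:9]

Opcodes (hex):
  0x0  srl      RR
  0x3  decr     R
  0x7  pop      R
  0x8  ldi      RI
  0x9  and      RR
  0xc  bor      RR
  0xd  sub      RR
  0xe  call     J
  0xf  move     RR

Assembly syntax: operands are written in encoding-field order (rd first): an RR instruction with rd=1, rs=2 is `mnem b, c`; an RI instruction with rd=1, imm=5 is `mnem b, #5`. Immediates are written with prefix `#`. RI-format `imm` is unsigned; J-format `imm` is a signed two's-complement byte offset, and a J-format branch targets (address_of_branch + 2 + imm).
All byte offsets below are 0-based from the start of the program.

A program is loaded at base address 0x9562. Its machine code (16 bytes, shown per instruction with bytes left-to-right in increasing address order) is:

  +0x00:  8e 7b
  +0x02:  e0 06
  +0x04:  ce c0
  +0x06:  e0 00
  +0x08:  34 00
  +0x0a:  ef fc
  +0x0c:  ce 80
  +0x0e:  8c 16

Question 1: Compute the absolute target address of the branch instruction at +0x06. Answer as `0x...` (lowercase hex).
[06] e0 00 → 0xe000
  opcode bits[15:12]=0xe: call/J
  [11:0] imm=0 = #0
  target = base 0x9562 + off 0x06 + 2 + imm 0 = 0x956a

0x956a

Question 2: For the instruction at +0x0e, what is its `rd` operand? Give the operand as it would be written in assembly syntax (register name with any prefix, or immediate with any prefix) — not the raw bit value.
off 0x0e: read 8c 16 as big → 0x8c16
  op=0x8c16>>12=0x8 ⇒ ldi (RI)
  [11:9] rd=6 = l
  [8:0] imm=22 = #22

l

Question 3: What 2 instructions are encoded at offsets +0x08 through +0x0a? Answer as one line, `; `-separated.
+0x08: 34 00 ⇒ word 0x3400 (big)
  top 4b → 0x3 → decr [R]
  [11:9] rd=2 = c
+0x0a: ef fc ⇒ word 0xeffc (big)
  top 4b → 0xe → call [J]
  [11:0] imm=4092 (s12→-4) = #-4

decr c; call #-4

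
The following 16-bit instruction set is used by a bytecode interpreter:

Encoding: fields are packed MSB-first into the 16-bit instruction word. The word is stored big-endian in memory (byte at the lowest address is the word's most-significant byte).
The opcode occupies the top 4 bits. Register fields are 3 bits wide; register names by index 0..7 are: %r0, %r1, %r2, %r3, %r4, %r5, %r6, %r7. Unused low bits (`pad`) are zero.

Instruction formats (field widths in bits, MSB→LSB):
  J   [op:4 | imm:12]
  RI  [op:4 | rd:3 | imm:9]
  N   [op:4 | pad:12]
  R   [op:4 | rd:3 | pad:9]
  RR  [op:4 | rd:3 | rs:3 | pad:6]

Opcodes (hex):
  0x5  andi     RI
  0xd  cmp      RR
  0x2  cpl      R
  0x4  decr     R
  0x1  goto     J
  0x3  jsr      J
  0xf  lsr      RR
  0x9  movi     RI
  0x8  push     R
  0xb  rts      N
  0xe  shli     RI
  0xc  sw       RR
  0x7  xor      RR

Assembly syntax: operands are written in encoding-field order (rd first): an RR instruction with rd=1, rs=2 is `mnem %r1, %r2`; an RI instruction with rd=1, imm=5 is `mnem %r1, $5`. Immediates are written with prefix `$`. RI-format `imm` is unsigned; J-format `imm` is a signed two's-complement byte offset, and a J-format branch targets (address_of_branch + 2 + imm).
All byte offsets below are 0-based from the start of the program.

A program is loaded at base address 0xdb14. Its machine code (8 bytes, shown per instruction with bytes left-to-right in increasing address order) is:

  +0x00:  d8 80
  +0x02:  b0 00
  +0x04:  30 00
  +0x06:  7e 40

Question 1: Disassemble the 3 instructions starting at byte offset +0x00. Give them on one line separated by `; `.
[00] d8 80 → 0xd880
  op=0xd880>>12=0xd ⇒ cmp (RR)
  [11:9] rd=4 = %r4
  [8:6] rs=2 = %r2
[02] b0 00 → 0xb000
  op=0xb000>>12=0xb ⇒ rts (N)
[04] 30 00 → 0x3000
  op=0x3000>>12=0x3 ⇒ jsr (J)
  [11:0] imm=0 = $0

cmp %r4, %r2; rts; jsr $0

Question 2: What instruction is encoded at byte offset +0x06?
+0x06: 7e 40 ⇒ word 0x7e40 (big)
  opcode bits[15:12]=0x7: xor/RR
  [11:9] rd=7 = %r7
  [8:6] rs=1 = %r1

xor %r7, %r1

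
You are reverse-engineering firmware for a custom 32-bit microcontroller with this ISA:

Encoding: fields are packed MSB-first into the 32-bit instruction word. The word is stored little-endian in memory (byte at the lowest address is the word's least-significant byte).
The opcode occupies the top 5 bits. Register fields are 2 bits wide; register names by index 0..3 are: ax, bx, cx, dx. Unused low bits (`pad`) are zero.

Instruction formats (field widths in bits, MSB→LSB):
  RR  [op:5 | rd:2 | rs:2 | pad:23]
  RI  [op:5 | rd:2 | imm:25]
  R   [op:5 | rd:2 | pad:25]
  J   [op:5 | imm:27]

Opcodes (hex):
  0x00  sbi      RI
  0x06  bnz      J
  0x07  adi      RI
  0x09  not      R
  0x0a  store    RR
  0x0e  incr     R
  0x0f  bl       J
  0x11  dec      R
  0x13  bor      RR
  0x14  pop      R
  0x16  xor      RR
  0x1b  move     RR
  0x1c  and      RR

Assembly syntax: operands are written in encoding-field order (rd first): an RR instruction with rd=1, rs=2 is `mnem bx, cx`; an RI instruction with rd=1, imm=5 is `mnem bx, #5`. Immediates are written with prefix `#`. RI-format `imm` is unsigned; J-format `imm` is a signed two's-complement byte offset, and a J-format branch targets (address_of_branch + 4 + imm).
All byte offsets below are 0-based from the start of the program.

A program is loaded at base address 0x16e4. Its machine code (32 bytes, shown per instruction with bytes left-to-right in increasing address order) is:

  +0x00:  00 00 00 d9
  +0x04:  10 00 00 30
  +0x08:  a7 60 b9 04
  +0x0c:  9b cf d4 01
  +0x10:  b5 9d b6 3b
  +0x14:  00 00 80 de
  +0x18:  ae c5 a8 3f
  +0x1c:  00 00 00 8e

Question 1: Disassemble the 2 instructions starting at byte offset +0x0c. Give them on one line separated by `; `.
+0x0c: 9b cf d4 01 ⇒ word 0x01d4cf9b (little)
  op=0x01d4cf9b>>27=0x0 ⇒ sbi (RI)
  [26:25] rd=0 = ax
  [24:0] imm=30723995 = #30723995
+0x10: b5 9d b6 3b ⇒ word 0x3bb69db5 (little)
  op=0x3bb69db5>>27=0x7 ⇒ adi (RI)
  [26:25] rd=1 = bx
  [24:0] imm=28745141 = #28745141

sbi ax, #30723995; adi bx, #28745141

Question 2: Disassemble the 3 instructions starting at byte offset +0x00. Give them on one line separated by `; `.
move ax, cx; bnz #16; sbi cx, #12148903

+0x00: 00 00 00 d9 ⇒ word 0xd9000000 (little)
  opcode bits[31:27]=0x1b: move/RR
  rd: (w>>25)&0x3=0x0 → ax
  rs: (w>>23)&0x3=0x2 → cx
+0x04: 10 00 00 30 ⇒ word 0x30000010 (little)
  opcode bits[31:27]=0x6: bnz/J
  imm: (w>>0)&0x7ffffff=0x10 → #16
+0x08: a7 60 b9 04 ⇒ word 0x04b960a7 (little)
  opcode bits[31:27]=0x0: sbi/RI
  rd: (w>>25)&0x3=0x2 → cx
  imm: (w>>0)&0x1ffffff=0xb960a7 → #12148903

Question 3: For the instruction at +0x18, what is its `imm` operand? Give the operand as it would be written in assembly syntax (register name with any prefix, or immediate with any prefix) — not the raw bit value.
[18] ae c5 a8 3f → 0x3fa8c5ae
  op=0x3fa8c5ae>>27=0x7 ⇒ adi (RI)
  rd: (w>>25)&0x3=0x3 → dx
  imm: (w>>0)&0x1ffffff=0x1a8c5ae → #27837870

#27837870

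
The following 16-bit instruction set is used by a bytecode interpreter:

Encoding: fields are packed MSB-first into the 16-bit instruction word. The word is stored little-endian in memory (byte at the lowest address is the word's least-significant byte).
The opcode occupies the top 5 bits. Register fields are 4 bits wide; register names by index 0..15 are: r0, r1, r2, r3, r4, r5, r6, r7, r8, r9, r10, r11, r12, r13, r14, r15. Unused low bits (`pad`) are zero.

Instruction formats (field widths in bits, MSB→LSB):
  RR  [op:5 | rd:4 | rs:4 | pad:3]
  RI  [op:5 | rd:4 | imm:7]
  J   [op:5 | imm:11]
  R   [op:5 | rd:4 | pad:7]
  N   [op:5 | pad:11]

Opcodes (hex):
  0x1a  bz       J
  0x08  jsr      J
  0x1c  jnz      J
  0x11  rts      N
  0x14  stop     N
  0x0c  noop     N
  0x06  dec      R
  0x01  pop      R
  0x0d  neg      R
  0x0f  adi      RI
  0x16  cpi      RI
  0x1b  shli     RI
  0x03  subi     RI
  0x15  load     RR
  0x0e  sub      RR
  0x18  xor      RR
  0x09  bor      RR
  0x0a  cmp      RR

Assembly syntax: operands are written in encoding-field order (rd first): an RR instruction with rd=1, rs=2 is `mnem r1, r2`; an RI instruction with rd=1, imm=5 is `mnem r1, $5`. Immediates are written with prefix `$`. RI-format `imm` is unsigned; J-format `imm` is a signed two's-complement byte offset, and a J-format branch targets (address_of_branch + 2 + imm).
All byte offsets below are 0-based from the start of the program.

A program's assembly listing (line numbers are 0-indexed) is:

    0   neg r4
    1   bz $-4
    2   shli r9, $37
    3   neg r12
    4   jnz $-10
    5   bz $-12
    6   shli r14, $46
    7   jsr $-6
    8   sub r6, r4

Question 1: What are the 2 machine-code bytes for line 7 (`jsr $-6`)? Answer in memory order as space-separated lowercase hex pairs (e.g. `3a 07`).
L7: jsr op=0x8:5|imm=-6:11 ⇒ 0x47fa ⇒ little fa 47

fa 47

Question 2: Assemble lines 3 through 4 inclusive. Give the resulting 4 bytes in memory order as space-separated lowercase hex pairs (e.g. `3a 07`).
00 6e f6 e7

L3: neg op=0xd:5|rd=12:4|pad=0:7 ⇒ 0x6e00 ⇒ little 00 6e
L4: jnz op=0x1c:5|imm=-10:11 ⇒ 0xe7f6 ⇒ little f6 e7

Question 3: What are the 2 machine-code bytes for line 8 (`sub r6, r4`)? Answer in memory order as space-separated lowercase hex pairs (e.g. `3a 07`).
line 8 (sub): pack op=0xe:5|rd=6:4|rs=4:4|pad=0:3 = 0x7320; little→ 20 73

20 73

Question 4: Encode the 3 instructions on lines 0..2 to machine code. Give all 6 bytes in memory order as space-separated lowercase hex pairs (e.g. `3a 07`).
L0: neg op=0xd:5|rd=4:4|pad=0:7 ⇒ 0x6a00 ⇒ little 00 6a
L1: bz op=0x1a:5|imm=-4:11 ⇒ 0xd7fc ⇒ little fc d7
L2: shli op=0x1b:5|rd=9:4|imm=37:7 ⇒ 0xdca5 ⇒ little a5 dc

00 6a fc d7 a5 dc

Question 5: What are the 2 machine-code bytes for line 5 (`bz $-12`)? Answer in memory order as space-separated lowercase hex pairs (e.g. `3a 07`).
L5: bz op=0x1a:5|imm=-12:11 ⇒ 0xd7f4 ⇒ little f4 d7

f4 d7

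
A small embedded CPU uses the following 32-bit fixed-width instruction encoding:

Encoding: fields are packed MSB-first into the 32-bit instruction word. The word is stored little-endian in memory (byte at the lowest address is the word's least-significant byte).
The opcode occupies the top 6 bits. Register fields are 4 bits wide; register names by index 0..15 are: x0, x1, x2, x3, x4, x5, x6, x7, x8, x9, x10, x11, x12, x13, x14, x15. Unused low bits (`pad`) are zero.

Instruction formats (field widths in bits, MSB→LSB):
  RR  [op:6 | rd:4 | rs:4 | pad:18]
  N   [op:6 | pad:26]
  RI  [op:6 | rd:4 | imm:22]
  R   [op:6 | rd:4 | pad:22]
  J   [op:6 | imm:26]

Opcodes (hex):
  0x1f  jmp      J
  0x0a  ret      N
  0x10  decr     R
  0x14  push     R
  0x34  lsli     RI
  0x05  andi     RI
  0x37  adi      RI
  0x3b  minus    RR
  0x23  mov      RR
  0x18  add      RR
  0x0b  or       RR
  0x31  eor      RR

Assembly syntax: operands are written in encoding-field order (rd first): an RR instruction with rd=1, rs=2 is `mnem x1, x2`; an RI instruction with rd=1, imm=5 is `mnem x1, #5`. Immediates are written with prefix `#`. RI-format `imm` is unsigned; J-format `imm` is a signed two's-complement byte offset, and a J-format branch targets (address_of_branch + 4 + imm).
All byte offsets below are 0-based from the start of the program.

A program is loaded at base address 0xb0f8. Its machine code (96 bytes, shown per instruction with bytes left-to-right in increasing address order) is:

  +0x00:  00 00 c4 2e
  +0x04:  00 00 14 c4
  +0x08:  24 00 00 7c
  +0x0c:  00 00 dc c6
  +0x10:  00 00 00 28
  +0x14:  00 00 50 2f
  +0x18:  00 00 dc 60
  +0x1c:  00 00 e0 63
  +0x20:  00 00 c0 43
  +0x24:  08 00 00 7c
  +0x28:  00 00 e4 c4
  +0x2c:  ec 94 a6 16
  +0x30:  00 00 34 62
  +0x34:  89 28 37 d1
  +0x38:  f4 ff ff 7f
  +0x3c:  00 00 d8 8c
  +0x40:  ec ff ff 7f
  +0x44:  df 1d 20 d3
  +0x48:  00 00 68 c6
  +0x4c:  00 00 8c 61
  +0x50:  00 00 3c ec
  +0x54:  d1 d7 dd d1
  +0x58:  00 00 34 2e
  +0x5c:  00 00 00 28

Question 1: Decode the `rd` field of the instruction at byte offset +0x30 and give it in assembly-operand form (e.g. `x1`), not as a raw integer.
off 0x30: read 00 00 34 62 as little → 0x62340000
  op=0x62340000>>26=0x18 ⇒ add (RR)
  rd@[25:22]=0x8 ⇒ x8
  rs@[21:18]=0xd ⇒ x13

x8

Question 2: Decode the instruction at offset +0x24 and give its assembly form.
jmp #8

+0x24: 08 00 00 7c ⇒ word 0x7c000008 (little)
  top 6b → 0x1f → jmp [J]
  imm: (w>>0)&0x3ffffff=0x8 → #8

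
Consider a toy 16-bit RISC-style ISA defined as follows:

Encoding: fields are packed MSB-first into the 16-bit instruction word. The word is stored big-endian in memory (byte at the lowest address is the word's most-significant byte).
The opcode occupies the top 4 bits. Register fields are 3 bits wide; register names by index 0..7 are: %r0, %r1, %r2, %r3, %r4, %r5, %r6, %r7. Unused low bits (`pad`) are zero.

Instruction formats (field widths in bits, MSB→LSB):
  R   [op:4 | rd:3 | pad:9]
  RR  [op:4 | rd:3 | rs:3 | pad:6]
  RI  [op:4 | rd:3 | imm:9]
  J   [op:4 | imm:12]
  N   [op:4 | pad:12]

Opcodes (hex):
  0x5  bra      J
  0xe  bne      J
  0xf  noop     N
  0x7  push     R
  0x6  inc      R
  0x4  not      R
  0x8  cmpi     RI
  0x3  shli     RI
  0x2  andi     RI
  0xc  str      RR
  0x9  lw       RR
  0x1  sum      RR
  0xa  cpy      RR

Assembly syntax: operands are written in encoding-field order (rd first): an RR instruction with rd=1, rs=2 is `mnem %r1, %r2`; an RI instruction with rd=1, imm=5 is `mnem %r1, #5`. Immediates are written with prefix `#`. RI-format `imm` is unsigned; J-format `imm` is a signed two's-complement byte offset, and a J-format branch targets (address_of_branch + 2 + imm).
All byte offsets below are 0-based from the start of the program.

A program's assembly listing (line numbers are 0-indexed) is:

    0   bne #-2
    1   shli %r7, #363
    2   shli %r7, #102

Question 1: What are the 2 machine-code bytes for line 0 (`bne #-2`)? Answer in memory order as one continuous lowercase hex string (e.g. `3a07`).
line 0 (bne): pack op=0xe:4|imm=-2:12 = 0xeffe; big→ ef fe

effe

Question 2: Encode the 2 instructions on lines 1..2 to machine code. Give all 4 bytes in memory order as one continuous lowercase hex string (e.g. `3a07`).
1. shli fields op=0x3:4|rd=7:3|imm=363:9 → word 3f6bh → 3f 6b
2. shli fields op=0x3:4|rd=7:3|imm=102:9 → word 3e66h → 3e 66

3f6b3e66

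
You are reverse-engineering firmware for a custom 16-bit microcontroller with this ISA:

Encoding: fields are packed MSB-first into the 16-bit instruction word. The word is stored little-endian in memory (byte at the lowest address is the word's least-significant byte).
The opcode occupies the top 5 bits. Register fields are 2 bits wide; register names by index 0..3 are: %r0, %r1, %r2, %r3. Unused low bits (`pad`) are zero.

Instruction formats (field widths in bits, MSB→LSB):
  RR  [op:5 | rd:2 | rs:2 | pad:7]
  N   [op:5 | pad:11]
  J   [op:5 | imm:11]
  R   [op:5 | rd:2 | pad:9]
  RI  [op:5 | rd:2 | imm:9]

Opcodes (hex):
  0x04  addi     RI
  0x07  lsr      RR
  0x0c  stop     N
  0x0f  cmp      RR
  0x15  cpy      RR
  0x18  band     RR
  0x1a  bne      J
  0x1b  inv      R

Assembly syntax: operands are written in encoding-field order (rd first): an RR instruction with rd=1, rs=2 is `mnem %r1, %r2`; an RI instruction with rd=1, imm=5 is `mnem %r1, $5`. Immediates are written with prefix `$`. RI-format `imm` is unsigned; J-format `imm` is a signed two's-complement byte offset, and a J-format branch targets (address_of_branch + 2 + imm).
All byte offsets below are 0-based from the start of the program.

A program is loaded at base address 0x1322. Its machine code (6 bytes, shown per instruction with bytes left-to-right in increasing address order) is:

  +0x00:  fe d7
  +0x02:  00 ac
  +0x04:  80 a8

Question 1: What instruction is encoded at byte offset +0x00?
bne $-2

[00] fe d7 → 0xd7fe
  top 5b → 0x1a → bne [J]
  imm@[10:0]=0x7fe (s11→-2) ⇒ $-2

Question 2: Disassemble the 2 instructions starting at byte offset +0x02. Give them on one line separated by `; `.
@+02  little-endian(00 ac) = 0xac00
  top 5b → 0x15 → cpy [RR]
  [10:9] rd=2 = %r2
  [8:7] rs=0 = %r0
@+04  little-endian(80 a8) = 0xa880
  top 5b → 0x15 → cpy [RR]
  [10:9] rd=0 = %r0
  [8:7] rs=1 = %r1

cpy %r2, %r0; cpy %r0, %r1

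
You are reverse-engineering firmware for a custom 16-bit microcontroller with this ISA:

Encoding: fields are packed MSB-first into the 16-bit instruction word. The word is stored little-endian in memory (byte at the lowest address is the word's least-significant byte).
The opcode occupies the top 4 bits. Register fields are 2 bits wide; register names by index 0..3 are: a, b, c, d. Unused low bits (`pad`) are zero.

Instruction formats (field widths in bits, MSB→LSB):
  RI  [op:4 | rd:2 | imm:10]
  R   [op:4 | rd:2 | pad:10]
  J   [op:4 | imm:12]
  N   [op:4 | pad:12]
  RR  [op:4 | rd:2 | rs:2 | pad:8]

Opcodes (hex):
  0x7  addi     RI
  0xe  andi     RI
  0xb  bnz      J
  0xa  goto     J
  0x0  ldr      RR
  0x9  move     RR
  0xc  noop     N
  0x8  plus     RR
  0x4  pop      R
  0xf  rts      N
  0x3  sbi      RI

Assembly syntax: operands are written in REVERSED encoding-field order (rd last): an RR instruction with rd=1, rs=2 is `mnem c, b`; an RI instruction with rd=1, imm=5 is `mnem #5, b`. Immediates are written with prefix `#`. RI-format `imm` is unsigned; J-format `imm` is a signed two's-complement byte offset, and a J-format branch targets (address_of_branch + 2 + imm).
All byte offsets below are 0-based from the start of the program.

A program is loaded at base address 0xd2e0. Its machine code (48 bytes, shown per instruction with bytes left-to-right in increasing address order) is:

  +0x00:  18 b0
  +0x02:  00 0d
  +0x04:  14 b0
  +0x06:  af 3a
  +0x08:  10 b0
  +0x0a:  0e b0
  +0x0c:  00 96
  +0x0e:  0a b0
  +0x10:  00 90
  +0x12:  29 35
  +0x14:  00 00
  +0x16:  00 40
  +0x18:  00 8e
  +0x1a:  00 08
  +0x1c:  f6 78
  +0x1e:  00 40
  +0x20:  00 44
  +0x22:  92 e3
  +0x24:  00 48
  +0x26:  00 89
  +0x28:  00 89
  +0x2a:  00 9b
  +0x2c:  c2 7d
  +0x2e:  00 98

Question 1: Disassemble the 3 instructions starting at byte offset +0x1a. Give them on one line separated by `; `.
[1a] 00 08 → 0x0800
  opcode bits[15:12]=0x0: ldr/RR
  rd: (w>>10)&0x3=0x2 → c
  rs: (w>>8)&0x3=0x0 → a
[1c] f6 78 → 0x78f6
  opcode bits[15:12]=0x7: addi/RI
  rd: (w>>10)&0x3=0x2 → c
  imm: (w>>0)&0x3ff=0xf6 → #246
[1e] 00 40 → 0x4000
  opcode bits[15:12]=0x4: pop/R
  rd: (w>>10)&0x3=0x0 → a

ldr a, c; addi #246, c; pop a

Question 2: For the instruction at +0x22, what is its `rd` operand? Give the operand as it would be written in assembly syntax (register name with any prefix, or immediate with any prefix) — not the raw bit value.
a

+0x22: 92 e3 ⇒ word 0xe392 (little)
  opcode bits[15:12]=0xe: andi/RI
  [11:10] rd=0 = a
  [9:0] imm=914 = #914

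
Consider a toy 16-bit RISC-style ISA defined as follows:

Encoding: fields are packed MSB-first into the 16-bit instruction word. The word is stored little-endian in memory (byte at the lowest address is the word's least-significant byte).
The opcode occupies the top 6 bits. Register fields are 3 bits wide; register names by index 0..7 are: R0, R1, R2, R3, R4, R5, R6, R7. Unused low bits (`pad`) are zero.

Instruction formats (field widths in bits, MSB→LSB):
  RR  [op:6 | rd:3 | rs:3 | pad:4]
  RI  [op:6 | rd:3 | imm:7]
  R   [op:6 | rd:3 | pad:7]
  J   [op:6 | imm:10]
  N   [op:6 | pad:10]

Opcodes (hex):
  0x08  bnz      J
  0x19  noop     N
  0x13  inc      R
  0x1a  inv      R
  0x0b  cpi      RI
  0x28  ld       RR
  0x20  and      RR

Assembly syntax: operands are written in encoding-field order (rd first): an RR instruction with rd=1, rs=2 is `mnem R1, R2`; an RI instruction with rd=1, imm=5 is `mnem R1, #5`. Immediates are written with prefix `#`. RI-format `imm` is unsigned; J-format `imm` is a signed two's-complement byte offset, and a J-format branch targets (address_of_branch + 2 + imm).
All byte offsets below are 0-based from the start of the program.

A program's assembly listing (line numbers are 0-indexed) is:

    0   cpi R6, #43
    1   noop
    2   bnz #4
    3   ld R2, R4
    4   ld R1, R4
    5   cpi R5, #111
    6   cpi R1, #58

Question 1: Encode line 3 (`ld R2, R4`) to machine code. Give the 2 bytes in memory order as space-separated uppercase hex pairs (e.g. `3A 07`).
3. ld fields op=0x28:6|rd=2:3|rs=4:3|pad=0:4 → word a140h → 40 a1

40 A1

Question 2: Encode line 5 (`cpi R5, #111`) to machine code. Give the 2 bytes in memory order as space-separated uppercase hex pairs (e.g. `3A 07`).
L5: cpi op=0xb:6|rd=5:3|imm=111:7 ⇒ 0x2eef ⇒ little ef 2e

EF 2E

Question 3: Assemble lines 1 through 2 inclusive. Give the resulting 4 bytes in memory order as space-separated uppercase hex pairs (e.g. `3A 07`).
00 64 04 20

line 1 (noop): pack op=0x19:6|pad=0:10 = 0x6400; little→ 00 64
line 2 (bnz): pack op=0x8:6|imm=4:10 = 0x2004; little→ 04 20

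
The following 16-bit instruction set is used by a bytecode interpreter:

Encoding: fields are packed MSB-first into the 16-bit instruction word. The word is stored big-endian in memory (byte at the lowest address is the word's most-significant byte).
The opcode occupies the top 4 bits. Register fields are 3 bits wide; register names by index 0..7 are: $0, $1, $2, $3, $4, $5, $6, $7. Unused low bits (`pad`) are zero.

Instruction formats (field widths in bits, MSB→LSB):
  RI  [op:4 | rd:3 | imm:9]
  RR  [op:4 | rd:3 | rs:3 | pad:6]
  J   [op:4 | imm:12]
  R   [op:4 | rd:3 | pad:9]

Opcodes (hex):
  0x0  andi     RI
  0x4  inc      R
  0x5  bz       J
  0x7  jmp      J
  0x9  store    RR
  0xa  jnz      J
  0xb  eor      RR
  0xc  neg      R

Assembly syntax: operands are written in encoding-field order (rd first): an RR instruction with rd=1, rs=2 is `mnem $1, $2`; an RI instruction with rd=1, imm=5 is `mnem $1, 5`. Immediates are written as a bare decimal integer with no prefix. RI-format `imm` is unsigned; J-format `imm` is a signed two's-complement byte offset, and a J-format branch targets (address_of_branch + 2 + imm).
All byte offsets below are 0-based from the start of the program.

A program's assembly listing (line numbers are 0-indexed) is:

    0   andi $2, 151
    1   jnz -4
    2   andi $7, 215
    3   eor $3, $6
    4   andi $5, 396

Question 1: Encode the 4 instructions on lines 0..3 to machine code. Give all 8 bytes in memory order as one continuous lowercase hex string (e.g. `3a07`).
0497affc0ed7b780

L0: andi op=0x0:4|rd=2:3|imm=151:9 ⇒ 0x0497 ⇒ big 04 97
L1: jnz op=0xa:4|imm=-4:12 ⇒ 0xaffc ⇒ big af fc
L2: andi op=0x0:4|rd=7:3|imm=215:9 ⇒ 0x0ed7 ⇒ big 0e d7
L3: eor op=0xb:4|rd=3:3|rs=6:3|pad=0:6 ⇒ 0xb780 ⇒ big b7 80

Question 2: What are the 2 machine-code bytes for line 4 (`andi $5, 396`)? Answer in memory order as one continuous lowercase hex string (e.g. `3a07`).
line 4 (andi): pack op=0x0:4|rd=5:3|imm=396:9 = 0x0b8c; big→ 0b 8c

0b8c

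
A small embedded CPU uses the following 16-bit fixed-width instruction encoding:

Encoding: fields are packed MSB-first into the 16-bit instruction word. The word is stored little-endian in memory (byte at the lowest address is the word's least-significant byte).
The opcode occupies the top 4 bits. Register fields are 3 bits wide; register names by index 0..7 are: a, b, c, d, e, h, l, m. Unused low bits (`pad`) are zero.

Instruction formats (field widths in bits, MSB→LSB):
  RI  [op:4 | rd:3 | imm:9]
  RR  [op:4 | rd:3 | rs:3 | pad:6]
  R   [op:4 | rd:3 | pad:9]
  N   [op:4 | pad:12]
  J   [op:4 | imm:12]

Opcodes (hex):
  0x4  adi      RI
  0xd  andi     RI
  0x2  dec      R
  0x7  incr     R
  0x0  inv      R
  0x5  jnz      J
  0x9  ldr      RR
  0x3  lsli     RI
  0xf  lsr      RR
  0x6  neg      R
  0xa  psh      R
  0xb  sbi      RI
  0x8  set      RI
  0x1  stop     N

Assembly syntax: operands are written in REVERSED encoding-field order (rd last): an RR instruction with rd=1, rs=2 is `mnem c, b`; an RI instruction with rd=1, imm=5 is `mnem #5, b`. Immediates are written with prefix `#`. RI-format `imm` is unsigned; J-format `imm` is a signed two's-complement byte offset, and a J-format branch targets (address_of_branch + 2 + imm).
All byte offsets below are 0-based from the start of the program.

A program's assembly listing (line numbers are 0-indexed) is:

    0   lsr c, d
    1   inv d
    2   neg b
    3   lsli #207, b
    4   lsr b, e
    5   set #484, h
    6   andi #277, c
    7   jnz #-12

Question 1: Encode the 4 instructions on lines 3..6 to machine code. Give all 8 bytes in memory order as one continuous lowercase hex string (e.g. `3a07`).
L3: lsli op=0x3:4|rd=1:3|imm=207:9 ⇒ 0x32cf ⇒ little cf 32
L4: lsr op=0xf:4|rd=4:3|rs=1:3|pad=0:6 ⇒ 0xf840 ⇒ little 40 f8
L5: set op=0x8:4|rd=5:3|imm=484:9 ⇒ 0x8be4 ⇒ little e4 8b
L6: andi op=0xd:4|rd=2:3|imm=277:9 ⇒ 0xd515 ⇒ little 15 d5

cf3240f8e48b15d5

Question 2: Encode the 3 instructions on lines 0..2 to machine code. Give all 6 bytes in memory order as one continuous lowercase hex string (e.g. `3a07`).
line 0 (lsr): pack op=0xf:4|rd=3:3|rs=2:3|pad=0:6 = 0xf680; little→ 80 f6
line 1 (inv): pack op=0x0:4|rd=3:3|pad=0:9 = 0x0600; little→ 00 06
line 2 (neg): pack op=0x6:4|rd=1:3|pad=0:9 = 0x6200; little→ 00 62

80f600060062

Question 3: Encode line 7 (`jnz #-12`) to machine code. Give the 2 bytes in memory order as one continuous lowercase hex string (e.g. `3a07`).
f45f

line 7 (jnz): pack op=0x5:4|imm=-12:12 = 0x5ff4; little→ f4 5f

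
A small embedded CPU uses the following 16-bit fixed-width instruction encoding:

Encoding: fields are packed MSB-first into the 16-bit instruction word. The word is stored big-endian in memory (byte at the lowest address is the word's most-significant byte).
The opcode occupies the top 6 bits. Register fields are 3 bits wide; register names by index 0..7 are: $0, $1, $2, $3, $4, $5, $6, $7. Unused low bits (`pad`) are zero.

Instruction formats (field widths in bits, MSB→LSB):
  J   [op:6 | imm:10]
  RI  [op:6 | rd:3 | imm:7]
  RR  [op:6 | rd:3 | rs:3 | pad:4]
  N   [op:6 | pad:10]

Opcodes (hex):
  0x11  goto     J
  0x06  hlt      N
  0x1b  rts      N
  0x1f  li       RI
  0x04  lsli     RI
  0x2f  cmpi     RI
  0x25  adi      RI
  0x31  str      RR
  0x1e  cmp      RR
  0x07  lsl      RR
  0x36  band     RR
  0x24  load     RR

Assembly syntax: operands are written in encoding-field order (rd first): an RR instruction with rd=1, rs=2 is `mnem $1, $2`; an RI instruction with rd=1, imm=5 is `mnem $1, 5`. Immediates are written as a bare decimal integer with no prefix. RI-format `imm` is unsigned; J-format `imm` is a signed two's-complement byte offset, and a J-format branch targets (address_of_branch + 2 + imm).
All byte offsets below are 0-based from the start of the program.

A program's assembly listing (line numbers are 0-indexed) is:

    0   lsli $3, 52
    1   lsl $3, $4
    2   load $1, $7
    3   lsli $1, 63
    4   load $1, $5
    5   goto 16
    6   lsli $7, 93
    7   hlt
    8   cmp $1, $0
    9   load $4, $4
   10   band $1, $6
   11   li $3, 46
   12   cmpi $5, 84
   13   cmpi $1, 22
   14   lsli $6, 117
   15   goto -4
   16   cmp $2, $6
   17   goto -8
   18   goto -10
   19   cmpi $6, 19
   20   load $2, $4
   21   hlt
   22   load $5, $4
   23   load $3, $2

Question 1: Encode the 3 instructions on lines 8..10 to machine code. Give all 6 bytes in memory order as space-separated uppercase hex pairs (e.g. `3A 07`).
78 80 92 40 D8 E0

L8: cmp op=0x1e:6|rd=1:3|rs=0:3|pad=0:4 ⇒ 0x7880 ⇒ big 78 80
L9: load op=0x24:6|rd=4:3|rs=4:3|pad=0:4 ⇒ 0x9240 ⇒ big 92 40
L10: band op=0x36:6|rd=1:3|rs=6:3|pad=0:4 ⇒ 0xd8e0 ⇒ big d8 e0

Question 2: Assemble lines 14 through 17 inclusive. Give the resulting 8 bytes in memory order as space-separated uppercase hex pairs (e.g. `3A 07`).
line 14 (lsli): pack op=0x4:6|rd=6:3|imm=117:7 = 0x1375; big→ 13 75
line 15 (goto): pack op=0x11:6|imm=-4:10 = 0x47fc; big→ 47 fc
line 16 (cmp): pack op=0x1e:6|rd=2:3|rs=6:3|pad=0:4 = 0x7960; big→ 79 60
line 17 (goto): pack op=0x11:6|imm=-8:10 = 0x47f8; big→ 47 f8

13 75 47 FC 79 60 47 F8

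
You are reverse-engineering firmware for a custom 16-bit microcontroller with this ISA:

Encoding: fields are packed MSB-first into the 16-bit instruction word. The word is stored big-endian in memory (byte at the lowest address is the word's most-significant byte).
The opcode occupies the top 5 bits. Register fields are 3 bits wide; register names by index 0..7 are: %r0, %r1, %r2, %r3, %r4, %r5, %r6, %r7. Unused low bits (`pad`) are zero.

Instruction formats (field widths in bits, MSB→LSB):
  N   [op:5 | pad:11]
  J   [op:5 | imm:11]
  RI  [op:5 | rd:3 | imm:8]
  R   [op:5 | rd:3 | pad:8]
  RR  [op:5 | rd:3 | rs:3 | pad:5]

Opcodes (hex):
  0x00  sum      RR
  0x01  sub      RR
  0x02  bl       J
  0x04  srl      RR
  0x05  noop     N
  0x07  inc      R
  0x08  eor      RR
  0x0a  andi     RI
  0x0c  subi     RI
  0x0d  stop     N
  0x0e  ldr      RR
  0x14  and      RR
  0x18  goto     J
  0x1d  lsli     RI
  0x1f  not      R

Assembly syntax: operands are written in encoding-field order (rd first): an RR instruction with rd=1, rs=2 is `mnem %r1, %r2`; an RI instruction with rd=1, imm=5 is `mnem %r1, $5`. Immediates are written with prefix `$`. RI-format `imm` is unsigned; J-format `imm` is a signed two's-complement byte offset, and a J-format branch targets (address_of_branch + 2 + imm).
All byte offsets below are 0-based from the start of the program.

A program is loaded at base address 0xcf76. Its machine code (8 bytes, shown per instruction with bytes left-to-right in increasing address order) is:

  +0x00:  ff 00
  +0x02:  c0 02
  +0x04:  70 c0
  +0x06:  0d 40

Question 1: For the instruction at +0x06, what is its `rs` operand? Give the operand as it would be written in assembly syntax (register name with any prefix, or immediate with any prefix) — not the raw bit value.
%r2

+0x06: 0d 40 ⇒ word 0x0d40 (big)
  opcode bits[15:11]=0x1: sub/RR
  rd@[10:8]=0x5 ⇒ %r5
  rs@[7:5]=0x2 ⇒ %r2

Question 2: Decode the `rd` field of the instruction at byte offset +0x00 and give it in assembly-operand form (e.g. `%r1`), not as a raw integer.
%r7

off 0x00: read ff 00 as big → 0xff00
  top 5b → 0x1f → not [R]
  rd@[10:8]=0x7 ⇒ %r7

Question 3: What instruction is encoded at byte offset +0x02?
goto $2

[02] c0 02 → 0xc002
  op=0xc002>>11=0x18 ⇒ goto (J)
  [10:0] imm=2 = $2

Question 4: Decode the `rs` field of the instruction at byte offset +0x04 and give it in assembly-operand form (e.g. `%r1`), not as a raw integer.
off 0x04: read 70 c0 as big → 0x70c0
  top 5b → 0xe → ldr [RR]
  [10:8] rd=0 = %r0
  [7:5] rs=6 = %r6

%r6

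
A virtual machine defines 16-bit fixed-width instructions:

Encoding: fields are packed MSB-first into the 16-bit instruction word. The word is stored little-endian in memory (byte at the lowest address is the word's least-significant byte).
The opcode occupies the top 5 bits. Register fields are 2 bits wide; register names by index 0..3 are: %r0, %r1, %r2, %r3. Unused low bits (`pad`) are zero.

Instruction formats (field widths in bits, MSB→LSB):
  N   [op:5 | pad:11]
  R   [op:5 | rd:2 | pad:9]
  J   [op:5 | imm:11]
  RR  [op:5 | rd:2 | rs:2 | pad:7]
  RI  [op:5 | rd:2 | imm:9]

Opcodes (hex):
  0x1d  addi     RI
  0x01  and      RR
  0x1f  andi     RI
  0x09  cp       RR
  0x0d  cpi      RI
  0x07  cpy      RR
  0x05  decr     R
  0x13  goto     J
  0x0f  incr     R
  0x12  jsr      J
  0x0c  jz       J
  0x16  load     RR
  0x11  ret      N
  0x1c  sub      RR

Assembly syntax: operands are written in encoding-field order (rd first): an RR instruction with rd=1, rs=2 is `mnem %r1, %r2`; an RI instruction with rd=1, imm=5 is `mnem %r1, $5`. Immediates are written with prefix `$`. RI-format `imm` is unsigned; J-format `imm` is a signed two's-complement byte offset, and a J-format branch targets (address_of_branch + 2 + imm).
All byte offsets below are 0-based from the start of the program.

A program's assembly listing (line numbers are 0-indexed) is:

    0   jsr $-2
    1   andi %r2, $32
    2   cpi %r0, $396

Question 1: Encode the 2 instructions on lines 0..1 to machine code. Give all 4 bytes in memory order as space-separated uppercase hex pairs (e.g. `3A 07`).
FE 97 20 FC

0. jsr fields op=0x12:5|imm=-2:11 → word 97feh → fe 97
1. andi fields op=0x1f:5|rd=2:2|imm=32:9 → word fc20h → 20 fc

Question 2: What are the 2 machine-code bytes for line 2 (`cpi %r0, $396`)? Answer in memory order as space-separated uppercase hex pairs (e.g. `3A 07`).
L2: cpi op=0xd:5|rd=0:2|imm=396:9 ⇒ 0x698c ⇒ little 8c 69

8C 69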